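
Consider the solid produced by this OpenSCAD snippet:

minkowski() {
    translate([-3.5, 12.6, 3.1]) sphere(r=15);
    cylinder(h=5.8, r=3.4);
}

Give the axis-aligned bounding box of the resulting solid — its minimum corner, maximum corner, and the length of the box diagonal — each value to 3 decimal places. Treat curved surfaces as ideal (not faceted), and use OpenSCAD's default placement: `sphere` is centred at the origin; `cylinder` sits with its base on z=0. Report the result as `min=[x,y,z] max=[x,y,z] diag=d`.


A = translate([-3.5, 12.6, 3.1]) sphere(r=15) → bbox [-18.5,-2.4,-11.9] .. [11.5,27.6,18.1]
B = cylinder(h=5.8, r=3.4) → bbox [-3.4,-3.4,0] .. [3.4,3.4,5.8]
lo = A.lo+B.lo = [-18.5-3.4, -2.4-3.4, -11.9+0] = [-21.900,-5.800,-11.900]
hi = A.hi+B.hi = [11.5+3.4, 27.6+3.4, 18.1+5.8] = [14.900,31.000,23.900]
diag = √(36.8²+36.8²+35.8²) = √3990.12 = 63.167

min=[-21.900,-5.800,-11.900] max=[14.900,31.000,23.900] diag=63.167


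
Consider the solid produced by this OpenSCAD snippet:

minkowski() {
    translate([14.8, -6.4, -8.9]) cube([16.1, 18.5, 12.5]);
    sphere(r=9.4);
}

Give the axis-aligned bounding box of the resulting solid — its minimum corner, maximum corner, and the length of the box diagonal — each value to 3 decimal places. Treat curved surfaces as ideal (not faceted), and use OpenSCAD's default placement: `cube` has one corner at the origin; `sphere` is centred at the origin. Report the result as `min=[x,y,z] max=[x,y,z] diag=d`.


min=[5.400,-15.800,-18.300] max=[40.300,21.500,13.000] diag=59.908

A = translate([14.8, -6.4, -8.9]) cube([16.1, 18.5, 12.5]) → bbox [14.8,-6.4,-8.9] .. [30.9,12.1,3.6]
B = sphere(r=9.4) → bbox [-9.4,-9.4,-9.4] .. [9.4,9.4,9.4]
lo = A.lo+B.lo = [14.8-9.4, -6.4-9.4, -8.9-9.4] = [5.400,-15.800,-18.300]
hi = A.hi+B.hi = [30.9+9.4, 12.1+9.4, 3.6+9.4] = [40.300,21.500,13.000]
diag = √(34.9²+37.3²+31.3²) = √3588.99 = 59.908


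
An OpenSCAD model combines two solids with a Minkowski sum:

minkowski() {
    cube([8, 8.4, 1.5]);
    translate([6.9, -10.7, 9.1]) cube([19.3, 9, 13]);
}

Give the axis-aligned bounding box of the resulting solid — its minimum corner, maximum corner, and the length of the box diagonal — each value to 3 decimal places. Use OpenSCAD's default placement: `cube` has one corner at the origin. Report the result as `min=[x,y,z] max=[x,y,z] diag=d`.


min=[6.900,-10.700,9.100] max=[34.200,6.700,23.600] diag=35.473

A = translate([6.9, -10.7, 9.1]) cube([19.3, 9, 13]) → bbox [6.9,-10.7,9.1] .. [26.2,-1.7,22.1]
B = cube([8, 8.4, 1.5]) → bbox [0,0,0] .. [8,8.4,1.5]
lo = A.lo+B.lo = [6.9+0, -10.7+0, 9.1+0] = [6.900,-10.700,9.100]
hi = A.hi+B.hi = [26.2+8, -1.7+8.4, 22.1+1.5] = [34.200,6.700,23.600]
diag = √(27.3²+17.4²+14.5²) = √1258.3 = 35.473


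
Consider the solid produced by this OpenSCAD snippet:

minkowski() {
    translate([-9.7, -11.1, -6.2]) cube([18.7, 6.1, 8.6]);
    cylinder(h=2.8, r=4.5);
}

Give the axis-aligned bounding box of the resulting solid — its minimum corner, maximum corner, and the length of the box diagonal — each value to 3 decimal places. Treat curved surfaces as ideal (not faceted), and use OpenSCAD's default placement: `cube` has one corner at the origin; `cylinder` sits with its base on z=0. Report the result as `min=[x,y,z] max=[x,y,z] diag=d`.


min=[-14.200,-15.600,-6.200] max=[13.500,-0.500,5.200] diag=33.545

A = translate([-9.7, -11.1, -6.2]) cube([18.7, 6.1, 8.6]) → bbox [-9.7,-11.1,-6.2] .. [9,-5,2.4]
B = cylinder(h=2.8, r=4.5) → bbox [-4.5,-4.5,0] .. [4.5,4.5,2.8]
lo = A.lo+B.lo = [-9.7-4.5, -11.1-4.5, -6.2+0] = [-14.200,-15.600,-6.200]
hi = A.hi+B.hi = [9+4.5, -5+4.5, 2.4+2.8] = [13.500,-0.500,5.200]
diag = √(27.7²+15.1²+11.4²) = √1125.26 = 33.545


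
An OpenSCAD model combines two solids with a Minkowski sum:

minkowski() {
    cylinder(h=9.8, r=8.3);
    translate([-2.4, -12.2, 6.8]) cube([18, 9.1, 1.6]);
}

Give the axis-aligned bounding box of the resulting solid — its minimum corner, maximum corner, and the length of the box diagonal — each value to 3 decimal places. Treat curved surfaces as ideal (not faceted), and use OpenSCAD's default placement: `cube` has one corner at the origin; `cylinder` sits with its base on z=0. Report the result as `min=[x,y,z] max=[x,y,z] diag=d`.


A = translate([-2.4, -12.2, 6.8]) cube([18, 9.1, 1.6]) → bbox [-2.4,-12.2,6.8] .. [15.6,-3.1,8.4]
B = cylinder(h=9.8, r=8.3) → bbox [-8.3,-8.3,0] .. [8.3,8.3,9.8]
lo = A.lo+B.lo = [-2.4-8.3, -12.2-8.3, 6.8+0] = [-10.700,-20.500,6.800]
hi = A.hi+B.hi = [15.6+8.3, -3.1+8.3, 8.4+9.8] = [23.900,5.200,18.200]
diag = √(34.6²+25.7²+11.4²) = √1987.61 = 44.583

min=[-10.700,-20.500,6.800] max=[23.900,5.200,18.200] diag=44.583


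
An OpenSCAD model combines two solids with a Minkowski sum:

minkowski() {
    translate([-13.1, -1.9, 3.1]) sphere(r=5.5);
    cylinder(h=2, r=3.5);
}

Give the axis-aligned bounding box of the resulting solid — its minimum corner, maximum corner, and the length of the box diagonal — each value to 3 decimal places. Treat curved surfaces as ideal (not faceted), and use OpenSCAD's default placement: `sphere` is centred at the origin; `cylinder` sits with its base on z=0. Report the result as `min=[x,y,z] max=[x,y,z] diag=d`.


A = translate([-13.1, -1.9, 3.1]) sphere(r=5.5) → bbox [-18.6,-7.4,-2.4] .. [-7.6,3.6,8.6]
B = cylinder(h=2, r=3.5) → bbox [-3.5,-3.5,0] .. [3.5,3.5,2]
lo = A.lo+B.lo = [-18.6-3.5, -7.4-3.5, -2.4+0] = [-22.100,-10.900,-2.400]
hi = A.hi+B.hi = [-7.6+3.5, 3.6+3.5, 8.6+2] = [-4.100,7.100,10.600]
diag = √(18²+18²+13²) = √817 = 28.583

min=[-22.100,-10.900,-2.400] max=[-4.100,7.100,10.600] diag=28.583


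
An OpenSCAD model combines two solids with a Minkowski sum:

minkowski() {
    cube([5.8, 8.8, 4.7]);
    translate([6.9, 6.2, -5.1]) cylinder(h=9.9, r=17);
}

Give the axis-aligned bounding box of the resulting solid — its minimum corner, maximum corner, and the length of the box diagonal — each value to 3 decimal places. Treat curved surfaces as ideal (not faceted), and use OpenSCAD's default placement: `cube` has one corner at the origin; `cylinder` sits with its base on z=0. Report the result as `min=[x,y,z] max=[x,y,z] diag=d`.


min=[-10.100,-10.800,-5.100] max=[29.700,32.000,9.500] diag=60.242

A = translate([6.9, 6.2, -5.1]) cylinder(h=9.9, r=17) → bbox [-10.1,-10.8,-5.1] .. [23.9,23.2,4.8]
B = cube([5.8, 8.8, 4.7]) → bbox [0,0,0] .. [5.8,8.8,4.7]
lo = A.lo+B.lo = [-10.1+0, -10.8+0, -5.1+0] = [-10.100,-10.800,-5.100]
hi = A.hi+B.hi = [23.9+5.8, 23.2+8.8, 4.8+4.7] = [29.700,32.000,9.500]
diag = √(39.8²+42.8²+14.6²) = √3629.04 = 60.242


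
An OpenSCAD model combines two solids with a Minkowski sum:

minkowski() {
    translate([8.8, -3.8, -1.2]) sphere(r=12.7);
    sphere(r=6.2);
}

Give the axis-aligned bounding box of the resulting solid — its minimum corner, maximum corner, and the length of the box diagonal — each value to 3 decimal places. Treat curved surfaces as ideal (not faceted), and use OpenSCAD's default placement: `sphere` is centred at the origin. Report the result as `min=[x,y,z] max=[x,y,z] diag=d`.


min=[-10.100,-22.700,-20.100] max=[27.700,15.100,17.700] diag=65.472

A = translate([8.8, -3.8, -1.2]) sphere(r=12.7) → bbox [-3.9,-16.5,-13.9] .. [21.5,8.9,11.5]
B = sphere(r=6.2) → bbox [-6.2,-6.2,-6.2] .. [6.2,6.2,6.2]
lo = A.lo+B.lo = [-3.9-6.2, -16.5-6.2, -13.9-6.2] = [-10.100,-22.700,-20.100]
hi = A.hi+B.hi = [21.5+6.2, 8.9+6.2, 11.5+6.2] = [27.700,15.100,17.700]
diag = √(37.8²+37.8²+37.8²) = √4286.52 = 65.472


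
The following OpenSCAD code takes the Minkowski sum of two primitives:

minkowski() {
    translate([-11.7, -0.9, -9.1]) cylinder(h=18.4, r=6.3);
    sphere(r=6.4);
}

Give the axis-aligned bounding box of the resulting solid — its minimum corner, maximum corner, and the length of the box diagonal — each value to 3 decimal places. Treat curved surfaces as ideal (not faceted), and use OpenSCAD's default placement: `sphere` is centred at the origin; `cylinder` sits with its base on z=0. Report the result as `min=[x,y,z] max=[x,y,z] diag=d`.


A = translate([-11.7, -0.9, -9.1]) cylinder(h=18.4, r=6.3) → bbox [-18,-7.2,-9.1] .. [-5.4,5.4,9.3]
B = sphere(r=6.4) → bbox [-6.4,-6.4,-6.4] .. [6.4,6.4,6.4]
lo = A.lo+B.lo = [-18-6.4, -7.2-6.4, -9.1-6.4] = [-24.400,-13.600,-15.500]
hi = A.hi+B.hi = [-5.4+6.4, 5.4+6.4, 9.3+6.4] = [1.000,11.800,15.700]
diag = √(25.4²+25.4²+31.2²) = √2263.76 = 47.579

min=[-24.400,-13.600,-15.500] max=[1.000,11.800,15.700] diag=47.579


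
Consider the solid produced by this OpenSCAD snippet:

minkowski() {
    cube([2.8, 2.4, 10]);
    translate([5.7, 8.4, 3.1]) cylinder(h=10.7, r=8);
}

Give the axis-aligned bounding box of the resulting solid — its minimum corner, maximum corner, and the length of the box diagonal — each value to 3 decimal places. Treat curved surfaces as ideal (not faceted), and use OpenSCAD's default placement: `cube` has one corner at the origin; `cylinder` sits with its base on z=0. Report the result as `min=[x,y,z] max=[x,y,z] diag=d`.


min=[-2.300,0.400,3.100] max=[16.500,18.800,23.800] diag=33.474

A = translate([5.7, 8.4, 3.1]) cylinder(h=10.7, r=8) → bbox [-2.3,0.4,3.1] .. [13.7,16.4,13.8]
B = cube([2.8, 2.4, 10]) → bbox [0,0,0] .. [2.8,2.4,10]
lo = A.lo+B.lo = [-2.3+0, 0.4+0, 3.1+0] = [-2.300,0.400,3.100]
hi = A.hi+B.hi = [13.7+2.8, 16.4+2.4, 13.8+10] = [16.500,18.800,23.800]
diag = √(18.8²+18.4²+20.7²) = √1120.49 = 33.474


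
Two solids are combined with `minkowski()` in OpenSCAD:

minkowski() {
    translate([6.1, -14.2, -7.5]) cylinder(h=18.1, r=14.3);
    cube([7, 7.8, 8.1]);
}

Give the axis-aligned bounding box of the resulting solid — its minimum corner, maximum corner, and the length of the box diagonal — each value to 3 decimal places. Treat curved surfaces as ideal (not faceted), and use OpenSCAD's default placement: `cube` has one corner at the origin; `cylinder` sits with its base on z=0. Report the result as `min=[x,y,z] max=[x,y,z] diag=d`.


A = translate([6.1, -14.2, -7.5]) cylinder(h=18.1, r=14.3) → bbox [-8.2,-28.5,-7.5] .. [20.4,0.1,10.6]
B = cube([7, 7.8, 8.1]) → bbox [0,0,0] .. [7,7.8,8.1]
lo = A.lo+B.lo = [-8.2+0, -28.5+0, -7.5+0] = [-8.200,-28.500,-7.500]
hi = A.hi+B.hi = [20.4+7, 0.1+7.8, 10.6+8.1] = [27.400,7.900,18.700]
diag = √(35.6²+36.4²+26.2²) = √3278.76 = 57.260

min=[-8.200,-28.500,-7.500] max=[27.400,7.900,18.700] diag=57.260


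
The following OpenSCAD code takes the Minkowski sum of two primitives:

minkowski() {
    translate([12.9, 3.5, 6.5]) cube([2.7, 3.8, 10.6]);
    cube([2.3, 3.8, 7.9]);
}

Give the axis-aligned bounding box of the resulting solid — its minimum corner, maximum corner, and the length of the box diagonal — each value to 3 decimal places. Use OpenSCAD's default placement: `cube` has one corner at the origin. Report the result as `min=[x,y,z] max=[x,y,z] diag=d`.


A = translate([12.9, 3.5, 6.5]) cube([2.7, 3.8, 10.6]) → bbox [12.9,3.5,6.5] .. [15.6,7.3,17.1]
B = cube([2.3, 3.8, 7.9]) → bbox [0,0,0] .. [2.3,3.8,7.9]
lo = A.lo+B.lo = [12.9+0, 3.5+0, 6.5+0] = [12.900,3.500,6.500]
hi = A.hi+B.hi = [15.6+2.3, 7.3+3.8, 17.1+7.9] = [17.900,11.100,25.000]
diag = √(5²+7.6²+18.5²) = √425.01 = 20.616

min=[12.900,3.500,6.500] max=[17.900,11.100,25.000] diag=20.616


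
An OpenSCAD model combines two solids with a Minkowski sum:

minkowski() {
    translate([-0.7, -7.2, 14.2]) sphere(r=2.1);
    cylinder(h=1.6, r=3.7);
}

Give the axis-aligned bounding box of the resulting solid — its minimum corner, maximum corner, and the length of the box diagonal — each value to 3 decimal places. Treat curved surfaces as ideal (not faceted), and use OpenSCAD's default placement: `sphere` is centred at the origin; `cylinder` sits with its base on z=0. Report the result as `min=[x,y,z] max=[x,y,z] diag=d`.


min=[-6.500,-13.000,12.100] max=[5.100,-1.400,17.900] diag=17.400

A = translate([-0.7, -7.2, 14.2]) sphere(r=2.1) → bbox [-2.8,-9.3,12.1] .. [1.4,-5.1,16.3]
B = cylinder(h=1.6, r=3.7) → bbox [-3.7,-3.7,0] .. [3.7,3.7,1.6]
lo = A.lo+B.lo = [-2.8-3.7, -9.3-3.7, 12.1+0] = [-6.500,-13.000,12.100]
hi = A.hi+B.hi = [1.4+3.7, -5.1+3.7, 16.3+1.6] = [5.100,-1.400,17.900]
diag = √(11.6²+11.6²+5.8²) = √302.76 = 17.400


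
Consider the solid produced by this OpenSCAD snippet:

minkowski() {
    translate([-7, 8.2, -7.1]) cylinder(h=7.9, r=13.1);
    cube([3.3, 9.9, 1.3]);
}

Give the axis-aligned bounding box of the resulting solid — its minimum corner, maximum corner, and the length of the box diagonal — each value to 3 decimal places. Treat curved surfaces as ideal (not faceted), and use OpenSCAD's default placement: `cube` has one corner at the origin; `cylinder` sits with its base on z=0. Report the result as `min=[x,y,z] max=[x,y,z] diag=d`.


min=[-20.100,-4.900,-7.100] max=[9.400,31.200,2.100] diag=47.519

A = translate([-7, 8.2, -7.1]) cylinder(h=7.9, r=13.1) → bbox [-20.1,-4.9,-7.1] .. [6.1,21.3,0.8]
B = cube([3.3, 9.9, 1.3]) → bbox [0,0,0] .. [3.3,9.9,1.3]
lo = A.lo+B.lo = [-20.1+0, -4.9+0, -7.1+0] = [-20.100,-4.900,-7.100]
hi = A.hi+B.hi = [6.1+3.3, 21.3+9.9, 0.8+1.3] = [9.400,31.200,2.100]
diag = √(29.5²+36.1²+9.2²) = √2258.1 = 47.519


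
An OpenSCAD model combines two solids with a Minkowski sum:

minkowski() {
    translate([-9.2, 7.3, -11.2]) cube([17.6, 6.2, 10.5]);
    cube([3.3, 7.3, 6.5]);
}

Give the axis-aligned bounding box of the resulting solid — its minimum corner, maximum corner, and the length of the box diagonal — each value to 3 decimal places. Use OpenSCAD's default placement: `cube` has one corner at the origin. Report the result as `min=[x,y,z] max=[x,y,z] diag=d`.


min=[-9.200,7.300,-11.200] max=[11.700,20.800,5.800] diag=30.134

A = translate([-9.2, 7.3, -11.2]) cube([17.6, 6.2, 10.5]) → bbox [-9.2,7.3,-11.2] .. [8.4,13.5,-0.7]
B = cube([3.3, 7.3, 6.5]) → bbox [0,0,0] .. [3.3,7.3,6.5]
lo = A.lo+B.lo = [-9.2+0, 7.3+0, -11.2+0] = [-9.200,7.300,-11.200]
hi = A.hi+B.hi = [8.4+3.3, 13.5+7.3, -0.7+6.5] = [11.700,20.800,5.800]
diag = √(20.9²+13.5²+17²) = √908.06 = 30.134


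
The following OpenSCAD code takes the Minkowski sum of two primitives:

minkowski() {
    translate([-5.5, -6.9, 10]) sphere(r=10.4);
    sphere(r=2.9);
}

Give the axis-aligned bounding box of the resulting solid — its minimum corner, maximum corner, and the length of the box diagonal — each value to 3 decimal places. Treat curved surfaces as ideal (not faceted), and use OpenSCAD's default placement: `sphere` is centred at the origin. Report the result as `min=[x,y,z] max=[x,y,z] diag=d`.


min=[-18.800,-20.200,-3.300] max=[7.800,6.400,23.300] diag=46.073

A = translate([-5.5, -6.9, 10]) sphere(r=10.4) → bbox [-15.9,-17.3,-0.4] .. [4.9,3.5,20.4]
B = sphere(r=2.9) → bbox [-2.9,-2.9,-2.9] .. [2.9,2.9,2.9]
lo = A.lo+B.lo = [-15.9-2.9, -17.3-2.9, -0.4-2.9] = [-18.800,-20.200,-3.300]
hi = A.hi+B.hi = [4.9+2.9, 3.5+2.9, 20.4+2.9] = [7.800,6.400,23.300]
diag = √(26.6²+26.6²+26.6²) = √2122.68 = 46.073


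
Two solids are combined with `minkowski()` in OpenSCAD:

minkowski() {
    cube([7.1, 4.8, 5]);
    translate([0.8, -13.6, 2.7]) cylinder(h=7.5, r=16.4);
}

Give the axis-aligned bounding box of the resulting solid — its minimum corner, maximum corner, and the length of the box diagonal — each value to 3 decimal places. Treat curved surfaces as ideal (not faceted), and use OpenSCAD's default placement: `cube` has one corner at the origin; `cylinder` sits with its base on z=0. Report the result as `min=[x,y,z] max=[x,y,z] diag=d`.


min=[-15.600,-30.000,2.700] max=[24.300,7.600,15.200] diag=56.232

A = translate([0.8, -13.6, 2.7]) cylinder(h=7.5, r=16.4) → bbox [-15.6,-30,2.7] .. [17.2,2.8,10.2]
B = cube([7.1, 4.8, 5]) → bbox [0,0,0] .. [7.1,4.8,5]
lo = A.lo+B.lo = [-15.6+0, -30+0, 2.7+0] = [-15.600,-30.000,2.700]
hi = A.hi+B.hi = [17.2+7.1, 2.8+4.8, 10.2+5] = [24.300,7.600,15.200]
diag = √(39.9²+37.6²+12.5²) = √3162.02 = 56.232


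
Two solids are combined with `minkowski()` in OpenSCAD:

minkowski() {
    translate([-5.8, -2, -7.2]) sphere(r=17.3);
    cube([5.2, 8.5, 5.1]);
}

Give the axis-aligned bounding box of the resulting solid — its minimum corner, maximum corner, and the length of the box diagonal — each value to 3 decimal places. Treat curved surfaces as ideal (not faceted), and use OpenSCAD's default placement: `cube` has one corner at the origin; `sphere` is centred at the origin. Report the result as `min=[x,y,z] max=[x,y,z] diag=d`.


min=[-23.100,-19.300,-24.500] max=[16.700,23.800,15.200] diag=70.836

A = translate([-5.8, -2, -7.2]) sphere(r=17.3) → bbox [-23.1,-19.3,-24.5] .. [11.5,15.3,10.1]
B = cube([5.2, 8.5, 5.1]) → bbox [0,0,0] .. [5.2,8.5,5.1]
lo = A.lo+B.lo = [-23.1+0, -19.3+0, -24.5+0] = [-23.100,-19.300,-24.500]
hi = A.hi+B.hi = [11.5+5.2, 15.3+8.5, 10.1+5.1] = [16.700,23.800,15.200]
diag = √(39.8²+43.1²+39.7²) = √5017.74 = 70.836


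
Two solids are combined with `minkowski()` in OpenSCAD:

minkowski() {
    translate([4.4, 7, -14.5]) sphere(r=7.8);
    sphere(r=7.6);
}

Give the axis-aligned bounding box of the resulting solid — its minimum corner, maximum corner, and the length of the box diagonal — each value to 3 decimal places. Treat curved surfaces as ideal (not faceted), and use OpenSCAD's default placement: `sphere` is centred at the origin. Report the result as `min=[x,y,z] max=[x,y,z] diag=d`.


A = translate([4.4, 7, -14.5]) sphere(r=7.8) → bbox [-3.4,-0.8,-22.3] .. [12.2,14.8,-6.7]
B = sphere(r=7.6) → bbox [-7.6,-7.6,-7.6] .. [7.6,7.6,7.6]
lo = A.lo+B.lo = [-3.4-7.6, -0.8-7.6, -22.3-7.6] = [-11.000,-8.400,-29.900]
hi = A.hi+B.hi = [12.2+7.6, 14.8+7.6, -6.7+7.6] = [19.800,22.400,0.900]
diag = √(30.8²+30.8²+30.8²) = √2845.92 = 53.347

min=[-11.000,-8.400,-29.900] max=[19.800,22.400,0.900] diag=53.347


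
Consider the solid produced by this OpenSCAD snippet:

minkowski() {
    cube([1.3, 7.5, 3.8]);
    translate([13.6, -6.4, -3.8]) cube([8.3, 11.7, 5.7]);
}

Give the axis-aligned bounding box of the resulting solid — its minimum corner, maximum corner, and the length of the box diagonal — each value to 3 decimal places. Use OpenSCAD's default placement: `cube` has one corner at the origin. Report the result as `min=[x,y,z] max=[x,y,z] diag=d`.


min=[13.600,-6.400,-3.800] max=[23.200,12.800,5.700] diag=23.474

A = translate([13.6, -6.4, -3.8]) cube([8.3, 11.7, 5.7]) → bbox [13.6,-6.4,-3.8] .. [21.9,5.3,1.9]
B = cube([1.3, 7.5, 3.8]) → bbox [0,0,0] .. [1.3,7.5,3.8]
lo = A.lo+B.lo = [13.6+0, -6.4+0, -3.8+0] = [13.600,-6.400,-3.800]
hi = A.hi+B.hi = [21.9+1.3, 5.3+7.5, 1.9+3.8] = [23.200,12.800,5.700]
diag = √(9.6²+19.2²+9.5²) = √551.05 = 23.474


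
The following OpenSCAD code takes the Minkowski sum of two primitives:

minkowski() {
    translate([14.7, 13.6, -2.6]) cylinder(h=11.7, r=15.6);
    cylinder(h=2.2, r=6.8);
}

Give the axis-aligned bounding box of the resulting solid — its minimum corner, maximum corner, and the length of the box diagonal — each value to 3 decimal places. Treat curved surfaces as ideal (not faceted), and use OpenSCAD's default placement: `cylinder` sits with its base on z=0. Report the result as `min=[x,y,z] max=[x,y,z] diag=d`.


min=[-7.700,-8.800,-2.600] max=[37.100,36.000,11.300] diag=64.864

A = translate([14.7, 13.6, -2.6]) cylinder(h=11.7, r=15.6) → bbox [-0.9,-2,-2.6] .. [30.3,29.2,9.1]
B = cylinder(h=2.2, r=6.8) → bbox [-6.8,-6.8,0] .. [6.8,6.8,2.2]
lo = A.lo+B.lo = [-0.9-6.8, -2-6.8, -2.6+0] = [-7.700,-8.800,-2.600]
hi = A.hi+B.hi = [30.3+6.8, 29.2+6.8, 9.1+2.2] = [37.100,36.000,11.300]
diag = √(44.8²+44.8²+13.9²) = √4207.29 = 64.864


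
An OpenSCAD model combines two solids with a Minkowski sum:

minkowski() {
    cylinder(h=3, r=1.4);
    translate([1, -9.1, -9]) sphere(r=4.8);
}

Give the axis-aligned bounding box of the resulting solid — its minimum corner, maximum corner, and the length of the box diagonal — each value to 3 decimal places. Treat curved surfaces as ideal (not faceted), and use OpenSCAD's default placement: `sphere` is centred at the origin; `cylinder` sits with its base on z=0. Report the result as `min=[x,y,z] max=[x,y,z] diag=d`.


min=[-5.200,-15.300,-13.800] max=[7.200,-2.900,-1.200] diag=21.594

A = translate([1, -9.1, -9]) sphere(r=4.8) → bbox [-3.8,-13.9,-13.8] .. [5.8,-4.3,-4.2]
B = cylinder(h=3, r=1.4) → bbox [-1.4,-1.4,0] .. [1.4,1.4,3]
lo = A.lo+B.lo = [-3.8-1.4, -13.9-1.4, -13.8+0] = [-5.200,-15.300,-13.800]
hi = A.hi+B.hi = [5.8+1.4, -4.3+1.4, -4.2+3] = [7.200,-2.900,-1.200]
diag = √(12.4²+12.4²+12.6²) = √466.28 = 21.594


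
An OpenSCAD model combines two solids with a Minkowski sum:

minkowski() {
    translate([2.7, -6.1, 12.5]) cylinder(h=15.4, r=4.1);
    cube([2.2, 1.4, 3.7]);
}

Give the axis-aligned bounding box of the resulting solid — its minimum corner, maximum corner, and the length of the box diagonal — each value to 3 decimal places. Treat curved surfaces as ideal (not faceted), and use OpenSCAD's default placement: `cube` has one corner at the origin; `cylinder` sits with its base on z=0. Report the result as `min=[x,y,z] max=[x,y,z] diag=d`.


min=[-1.400,-10.200,12.500] max=[9.000,-0.600,31.600] diag=23.772

A = translate([2.7, -6.1, 12.5]) cylinder(h=15.4, r=4.1) → bbox [-1.4,-10.2,12.5] .. [6.8,-2,27.9]
B = cube([2.2, 1.4, 3.7]) → bbox [0,0,0] .. [2.2,1.4,3.7]
lo = A.lo+B.lo = [-1.4+0, -10.2+0, 12.5+0] = [-1.400,-10.200,12.500]
hi = A.hi+B.hi = [6.8+2.2, -2+1.4, 27.9+3.7] = [9.000,-0.600,31.600]
diag = √(10.4²+9.6²+19.1²) = √565.13 = 23.772


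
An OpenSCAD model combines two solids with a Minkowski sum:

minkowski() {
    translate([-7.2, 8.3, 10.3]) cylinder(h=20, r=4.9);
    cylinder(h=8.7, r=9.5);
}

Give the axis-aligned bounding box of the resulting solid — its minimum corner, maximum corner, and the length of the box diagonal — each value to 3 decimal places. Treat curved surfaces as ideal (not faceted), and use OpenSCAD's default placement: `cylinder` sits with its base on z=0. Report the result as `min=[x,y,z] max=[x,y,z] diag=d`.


A = translate([-7.2, 8.3, 10.3]) cylinder(h=20, r=4.9) → bbox [-12.1,3.4,10.3] .. [-2.3,13.2,30.3]
B = cylinder(h=8.7, r=9.5) → bbox [-9.5,-9.5,0] .. [9.5,9.5,8.7]
lo = A.lo+B.lo = [-12.1-9.5, 3.4-9.5, 10.3+0] = [-21.600,-6.100,10.300]
hi = A.hi+B.hi = [-2.3+9.5, 13.2+9.5, 30.3+8.7] = [7.200,22.700,39.000]
diag = √(28.8²+28.8²+28.7²) = √2482.57 = 49.825

min=[-21.600,-6.100,10.300] max=[7.200,22.700,39.000] diag=49.825


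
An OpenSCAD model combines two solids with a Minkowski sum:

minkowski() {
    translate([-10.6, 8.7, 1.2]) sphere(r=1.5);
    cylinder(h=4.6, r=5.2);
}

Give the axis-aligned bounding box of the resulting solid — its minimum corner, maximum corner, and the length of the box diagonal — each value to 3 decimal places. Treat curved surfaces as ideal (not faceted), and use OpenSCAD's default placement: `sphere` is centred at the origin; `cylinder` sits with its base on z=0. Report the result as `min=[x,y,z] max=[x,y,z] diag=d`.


A = translate([-10.6, 8.7, 1.2]) sphere(r=1.5) → bbox [-12.1,7.2,-0.3] .. [-9.1,10.2,2.7]
B = cylinder(h=4.6, r=5.2) → bbox [-5.2,-5.2,0] .. [5.2,5.2,4.6]
lo = A.lo+B.lo = [-12.1-5.2, 7.2-5.2, -0.3+0] = [-17.300,2.000,-0.300]
hi = A.hi+B.hi = [-9.1+5.2, 10.2+5.2, 2.7+4.6] = [-3.900,15.400,7.300]
diag = √(13.4²+13.4²+7.6²) = √416.88 = 20.418

min=[-17.300,2.000,-0.300] max=[-3.900,15.400,7.300] diag=20.418


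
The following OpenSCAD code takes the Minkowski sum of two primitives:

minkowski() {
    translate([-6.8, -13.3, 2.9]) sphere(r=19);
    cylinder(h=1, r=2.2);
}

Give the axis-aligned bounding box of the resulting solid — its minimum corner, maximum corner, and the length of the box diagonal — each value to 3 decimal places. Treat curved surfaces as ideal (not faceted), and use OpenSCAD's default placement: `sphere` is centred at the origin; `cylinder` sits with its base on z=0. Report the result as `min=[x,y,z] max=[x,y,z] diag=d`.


A = translate([-6.8, -13.3, 2.9]) sphere(r=19) → bbox [-25.8,-32.3,-16.1] .. [12.2,5.7,21.9]
B = cylinder(h=1, r=2.2) → bbox [-2.2,-2.2,0] .. [2.2,2.2,1]
lo = A.lo+B.lo = [-25.8-2.2, -32.3-2.2, -16.1+0] = [-28.000,-34.500,-16.100]
hi = A.hi+B.hi = [12.2+2.2, 5.7+2.2, 21.9+1] = [14.400,7.900,22.900]
diag = √(42.4²+42.4²+39²) = √5116.52 = 71.530

min=[-28.000,-34.500,-16.100] max=[14.400,7.900,22.900] diag=71.530


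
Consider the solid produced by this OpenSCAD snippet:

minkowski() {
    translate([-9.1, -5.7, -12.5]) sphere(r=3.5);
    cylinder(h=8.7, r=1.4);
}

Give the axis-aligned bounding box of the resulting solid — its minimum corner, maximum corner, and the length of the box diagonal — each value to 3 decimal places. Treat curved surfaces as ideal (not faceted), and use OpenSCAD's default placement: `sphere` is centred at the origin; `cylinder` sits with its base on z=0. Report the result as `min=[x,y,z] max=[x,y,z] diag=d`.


A = translate([-9.1, -5.7, -12.5]) sphere(r=3.5) → bbox [-12.6,-9.2,-16] .. [-5.6,-2.2,-9]
B = cylinder(h=8.7, r=1.4) → bbox [-1.4,-1.4,0] .. [1.4,1.4,8.7]
lo = A.lo+B.lo = [-12.6-1.4, -9.2-1.4, -16+0] = [-14.000,-10.600,-16.000]
hi = A.hi+B.hi = [-5.6+1.4, -2.2+1.4, -9+8.7] = [-4.200,-0.800,-0.300]
diag = √(9.8²+9.8²+15.7²) = √438.57 = 20.942

min=[-14.000,-10.600,-16.000] max=[-4.200,-0.800,-0.300] diag=20.942


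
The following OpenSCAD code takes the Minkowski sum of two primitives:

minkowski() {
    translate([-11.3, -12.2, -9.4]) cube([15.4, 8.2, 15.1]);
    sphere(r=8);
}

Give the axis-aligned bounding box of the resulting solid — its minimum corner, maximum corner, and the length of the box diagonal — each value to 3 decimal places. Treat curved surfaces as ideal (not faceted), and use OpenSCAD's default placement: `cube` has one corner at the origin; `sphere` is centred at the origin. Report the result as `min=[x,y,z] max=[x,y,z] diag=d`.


min=[-19.300,-20.200,-17.400] max=[12.100,4.000,13.700] diag=50.387

A = translate([-11.3, -12.2, -9.4]) cube([15.4, 8.2, 15.1]) → bbox [-11.3,-12.2,-9.4] .. [4.1,-4,5.7]
B = sphere(r=8) → bbox [-8,-8,-8] .. [8,8,8]
lo = A.lo+B.lo = [-11.3-8, -12.2-8, -9.4-8] = [-19.300,-20.200,-17.400]
hi = A.hi+B.hi = [4.1+8, -4+8, 5.7+8] = [12.100,4.000,13.700]
diag = √(31.4²+24.2²+31.1²) = √2538.81 = 50.387


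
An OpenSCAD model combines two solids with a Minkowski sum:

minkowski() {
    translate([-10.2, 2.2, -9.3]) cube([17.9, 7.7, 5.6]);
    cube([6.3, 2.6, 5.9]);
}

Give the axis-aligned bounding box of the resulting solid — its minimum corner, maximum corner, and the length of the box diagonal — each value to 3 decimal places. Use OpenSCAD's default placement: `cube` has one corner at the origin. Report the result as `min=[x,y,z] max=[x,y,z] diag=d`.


A = translate([-10.2, 2.2, -9.3]) cube([17.9, 7.7, 5.6]) → bbox [-10.2,2.2,-9.3] .. [7.7,9.9,-3.7]
B = cube([6.3, 2.6, 5.9]) → bbox [0,0,0] .. [6.3,2.6,5.9]
lo = A.lo+B.lo = [-10.2+0, 2.2+0, -9.3+0] = [-10.200,2.200,-9.300]
hi = A.hi+B.hi = [7.7+6.3, 9.9+2.6, -3.7+5.9] = [14.000,12.500,2.200]
diag = √(24.2²+10.3²+11.5²) = √823.98 = 28.705

min=[-10.200,2.200,-9.300] max=[14.000,12.500,2.200] diag=28.705


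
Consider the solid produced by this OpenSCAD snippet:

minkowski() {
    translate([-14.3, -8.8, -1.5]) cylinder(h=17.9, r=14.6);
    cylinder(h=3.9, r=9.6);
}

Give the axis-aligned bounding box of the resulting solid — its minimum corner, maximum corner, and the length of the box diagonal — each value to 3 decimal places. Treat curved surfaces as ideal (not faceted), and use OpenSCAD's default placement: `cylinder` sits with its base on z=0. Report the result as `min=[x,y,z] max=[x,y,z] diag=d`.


A = translate([-14.3, -8.8, -1.5]) cylinder(h=17.9, r=14.6) → bbox [-28.9,-23.4,-1.5] .. [0.3,5.8,16.4]
B = cylinder(h=3.9, r=9.6) → bbox [-9.6,-9.6,0] .. [9.6,9.6,3.9]
lo = A.lo+B.lo = [-28.9-9.6, -23.4-9.6, -1.5+0] = [-38.500,-33.000,-1.500]
hi = A.hi+B.hi = [0.3+9.6, 5.8+9.6, 16.4+3.9] = [9.900,15.400,20.300]
diag = √(48.4²+48.4²+21.8²) = √5160.36 = 71.836

min=[-38.500,-33.000,-1.500] max=[9.900,15.400,20.300] diag=71.836


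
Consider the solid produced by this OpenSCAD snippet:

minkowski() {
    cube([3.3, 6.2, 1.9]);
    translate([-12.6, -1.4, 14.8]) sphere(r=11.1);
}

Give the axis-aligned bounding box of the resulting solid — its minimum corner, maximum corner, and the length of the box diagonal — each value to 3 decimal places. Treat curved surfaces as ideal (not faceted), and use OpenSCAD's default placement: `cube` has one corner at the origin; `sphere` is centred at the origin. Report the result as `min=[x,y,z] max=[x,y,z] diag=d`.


min=[-23.700,-12.500,3.700] max=[1.800,15.900,27.800] diag=45.140

A = translate([-12.6, -1.4, 14.8]) sphere(r=11.1) → bbox [-23.7,-12.5,3.7] .. [-1.5,9.7,25.9]
B = cube([3.3, 6.2, 1.9]) → bbox [0,0,0] .. [3.3,6.2,1.9]
lo = A.lo+B.lo = [-23.7+0, -12.5+0, 3.7+0] = [-23.700,-12.500,3.700]
hi = A.hi+B.hi = [-1.5+3.3, 9.7+6.2, 25.9+1.9] = [1.800,15.900,27.800]
diag = √(25.5²+28.4²+24.1²) = √2037.62 = 45.140


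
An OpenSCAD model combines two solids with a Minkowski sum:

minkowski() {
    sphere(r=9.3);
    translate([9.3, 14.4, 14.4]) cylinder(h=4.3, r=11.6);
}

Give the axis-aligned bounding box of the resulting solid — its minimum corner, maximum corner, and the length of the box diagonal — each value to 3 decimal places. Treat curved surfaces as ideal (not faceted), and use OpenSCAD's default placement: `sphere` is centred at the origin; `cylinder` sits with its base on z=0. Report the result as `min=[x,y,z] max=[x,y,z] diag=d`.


min=[-11.600,-6.500,5.100] max=[30.200,35.300,28.000] diag=63.395

A = translate([9.3, 14.4, 14.4]) cylinder(h=4.3, r=11.6) → bbox [-2.3,2.8,14.4] .. [20.9,26,18.7]
B = sphere(r=9.3) → bbox [-9.3,-9.3,-9.3] .. [9.3,9.3,9.3]
lo = A.lo+B.lo = [-2.3-9.3, 2.8-9.3, 14.4-9.3] = [-11.600,-6.500,5.100]
hi = A.hi+B.hi = [20.9+9.3, 26+9.3, 18.7+9.3] = [30.200,35.300,28.000]
diag = √(41.8²+41.8²+22.9²) = √4018.89 = 63.395


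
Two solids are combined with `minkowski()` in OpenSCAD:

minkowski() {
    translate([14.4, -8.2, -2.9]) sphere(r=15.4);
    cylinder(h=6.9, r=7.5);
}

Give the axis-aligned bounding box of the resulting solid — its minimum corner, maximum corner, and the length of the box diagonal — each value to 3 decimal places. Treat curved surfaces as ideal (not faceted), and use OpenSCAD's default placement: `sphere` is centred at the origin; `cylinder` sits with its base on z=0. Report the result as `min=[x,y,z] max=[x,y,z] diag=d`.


A = translate([14.4, -8.2, -2.9]) sphere(r=15.4) → bbox [-1,-23.6,-18.3] .. [29.8,7.2,12.5]
B = cylinder(h=6.9, r=7.5) → bbox [-7.5,-7.5,0] .. [7.5,7.5,6.9]
lo = A.lo+B.lo = [-1-7.5, -23.6-7.5, -18.3+0] = [-8.500,-31.100,-18.300]
hi = A.hi+B.hi = [29.8+7.5, 7.2+7.5, 12.5+6.9] = [37.300,14.700,19.400]
diag = √(45.8²+45.8²+37.7²) = √5616.57 = 74.944

min=[-8.500,-31.100,-18.300] max=[37.300,14.700,19.400] diag=74.944


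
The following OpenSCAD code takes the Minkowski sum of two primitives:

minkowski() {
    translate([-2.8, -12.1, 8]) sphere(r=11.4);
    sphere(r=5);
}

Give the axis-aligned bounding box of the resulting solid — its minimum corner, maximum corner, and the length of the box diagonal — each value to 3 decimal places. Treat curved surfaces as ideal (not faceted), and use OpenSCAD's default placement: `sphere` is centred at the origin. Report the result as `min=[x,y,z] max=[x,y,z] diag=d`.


min=[-19.200,-28.500,-8.400] max=[13.600,4.300,24.400] diag=56.811

A = translate([-2.8, -12.1, 8]) sphere(r=11.4) → bbox [-14.2,-23.5,-3.4] .. [8.6,-0.7,19.4]
B = sphere(r=5) → bbox [-5,-5,-5] .. [5,5,5]
lo = A.lo+B.lo = [-14.2-5, -23.5-5, -3.4-5] = [-19.200,-28.500,-8.400]
hi = A.hi+B.hi = [8.6+5, -0.7+5, 19.4+5] = [13.600,4.300,24.400]
diag = √(32.8²+32.8²+32.8²) = √3227.52 = 56.811


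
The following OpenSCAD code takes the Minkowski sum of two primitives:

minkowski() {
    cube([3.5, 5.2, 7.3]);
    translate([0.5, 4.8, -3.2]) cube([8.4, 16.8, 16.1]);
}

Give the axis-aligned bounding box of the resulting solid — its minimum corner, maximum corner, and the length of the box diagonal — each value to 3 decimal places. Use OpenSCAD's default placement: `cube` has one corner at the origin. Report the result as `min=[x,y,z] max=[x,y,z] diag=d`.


A = translate([0.5, 4.8, -3.2]) cube([8.4, 16.8, 16.1]) → bbox [0.5,4.8,-3.2] .. [8.9,21.6,12.9]
B = cube([3.5, 5.2, 7.3]) → bbox [0,0,0] .. [3.5,5.2,7.3]
lo = A.lo+B.lo = [0.5+0, 4.8+0, -3.2+0] = [0.500,4.800,-3.200]
hi = A.hi+B.hi = [8.9+3.5, 21.6+5.2, 12.9+7.3] = [12.400,26.800,20.200]
diag = √(11.9²+22²+23.4²) = √1173.17 = 34.252

min=[0.500,4.800,-3.200] max=[12.400,26.800,20.200] diag=34.252


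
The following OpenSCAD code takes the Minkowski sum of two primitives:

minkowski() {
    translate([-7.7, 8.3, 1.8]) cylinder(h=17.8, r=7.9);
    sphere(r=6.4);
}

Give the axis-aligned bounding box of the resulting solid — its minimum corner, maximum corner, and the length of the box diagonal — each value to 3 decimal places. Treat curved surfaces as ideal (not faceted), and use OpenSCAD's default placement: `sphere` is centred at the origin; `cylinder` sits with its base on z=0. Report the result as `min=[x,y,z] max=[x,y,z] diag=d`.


min=[-22.000,-6.000,-4.600] max=[6.600,22.600,26.000] diag=50.718

A = translate([-7.7, 8.3, 1.8]) cylinder(h=17.8, r=7.9) → bbox [-15.6,0.4,1.8] .. [0.2,16.2,19.6]
B = sphere(r=6.4) → bbox [-6.4,-6.4,-6.4] .. [6.4,6.4,6.4]
lo = A.lo+B.lo = [-15.6-6.4, 0.4-6.4, 1.8-6.4] = [-22.000,-6.000,-4.600]
hi = A.hi+B.hi = [0.2+6.4, 16.2+6.4, 19.6+6.4] = [6.600,22.600,26.000]
diag = √(28.6²+28.6²+30.6²) = √2572.28 = 50.718


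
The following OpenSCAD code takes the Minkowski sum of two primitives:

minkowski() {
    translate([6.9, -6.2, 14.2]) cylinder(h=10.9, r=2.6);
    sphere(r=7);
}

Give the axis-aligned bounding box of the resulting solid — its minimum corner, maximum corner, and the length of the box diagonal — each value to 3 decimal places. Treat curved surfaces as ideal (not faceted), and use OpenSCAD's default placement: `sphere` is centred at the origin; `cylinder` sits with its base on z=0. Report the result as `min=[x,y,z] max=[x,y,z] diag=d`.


A = translate([6.9, -6.2, 14.2]) cylinder(h=10.9, r=2.6) → bbox [4.3,-8.8,14.2] .. [9.5,-3.6,25.1]
B = sphere(r=7) → bbox [-7,-7,-7] .. [7,7,7]
lo = A.lo+B.lo = [4.3-7, -8.8-7, 14.2-7] = [-2.700,-15.800,7.200]
hi = A.hi+B.hi = [9.5+7, -3.6+7, 25.1+7] = [16.500,3.400,32.100]
diag = √(19.2²+19.2²+24.9²) = √1357.29 = 36.841

min=[-2.700,-15.800,7.200] max=[16.500,3.400,32.100] diag=36.841


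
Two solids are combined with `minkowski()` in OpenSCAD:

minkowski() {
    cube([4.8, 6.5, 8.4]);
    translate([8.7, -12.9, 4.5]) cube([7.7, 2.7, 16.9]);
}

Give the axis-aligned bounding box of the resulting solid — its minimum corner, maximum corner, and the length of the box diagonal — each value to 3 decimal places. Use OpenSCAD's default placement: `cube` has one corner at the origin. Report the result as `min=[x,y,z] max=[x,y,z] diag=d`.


A = translate([8.7, -12.9, 4.5]) cube([7.7, 2.7, 16.9]) → bbox [8.7,-12.9,4.5] .. [16.4,-10.2,21.4]
B = cube([4.8, 6.5, 8.4]) → bbox [0,0,0] .. [4.8,6.5,8.4]
lo = A.lo+B.lo = [8.7+0, -12.9+0, 4.5+0] = [8.700,-12.900,4.500]
hi = A.hi+B.hi = [16.4+4.8, -10.2+6.5, 21.4+8.4] = [21.200,-3.700,29.800]
diag = √(12.5²+9.2²+25.3²) = √880.98 = 29.681

min=[8.700,-12.900,4.500] max=[21.200,-3.700,29.800] diag=29.681


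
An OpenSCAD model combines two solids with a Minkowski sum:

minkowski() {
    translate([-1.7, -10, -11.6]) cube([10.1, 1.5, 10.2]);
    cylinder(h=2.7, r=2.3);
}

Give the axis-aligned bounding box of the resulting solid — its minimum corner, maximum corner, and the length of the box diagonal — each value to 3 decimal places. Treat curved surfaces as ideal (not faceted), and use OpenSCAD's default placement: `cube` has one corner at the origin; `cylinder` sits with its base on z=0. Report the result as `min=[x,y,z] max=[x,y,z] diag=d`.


A = translate([-1.7, -10, -11.6]) cube([10.1, 1.5, 10.2]) → bbox [-1.7,-10,-11.6] .. [8.4,-8.5,-1.4]
B = cylinder(h=2.7, r=2.3) → bbox [-2.3,-2.3,0] .. [2.3,2.3,2.7]
lo = A.lo+B.lo = [-1.7-2.3, -10-2.3, -11.6+0] = [-4.000,-12.300,-11.600]
hi = A.hi+B.hi = [8.4+2.3, -8.5+2.3, -1.4+2.7] = [10.700,-6.200,1.300]
diag = √(14.7²+6.1²+12.9²) = √419.71 = 20.487

min=[-4.000,-12.300,-11.600] max=[10.700,-6.200,1.300] diag=20.487


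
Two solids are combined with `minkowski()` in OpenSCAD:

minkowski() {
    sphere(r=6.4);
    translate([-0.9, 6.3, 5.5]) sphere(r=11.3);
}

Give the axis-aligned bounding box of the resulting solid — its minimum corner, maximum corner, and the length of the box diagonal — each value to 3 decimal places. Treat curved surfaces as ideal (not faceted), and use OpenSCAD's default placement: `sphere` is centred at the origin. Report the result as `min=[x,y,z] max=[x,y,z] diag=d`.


min=[-18.600,-11.400,-12.200] max=[16.800,24.000,23.200] diag=61.315

A = translate([-0.9, 6.3, 5.5]) sphere(r=11.3) → bbox [-12.2,-5,-5.8] .. [10.4,17.6,16.8]
B = sphere(r=6.4) → bbox [-6.4,-6.4,-6.4] .. [6.4,6.4,6.4]
lo = A.lo+B.lo = [-12.2-6.4, -5-6.4, -5.8-6.4] = [-18.600,-11.400,-12.200]
hi = A.hi+B.hi = [10.4+6.4, 17.6+6.4, 16.8+6.4] = [16.800,24.000,23.200]
diag = √(35.4²+35.4²+35.4²) = √3759.48 = 61.315


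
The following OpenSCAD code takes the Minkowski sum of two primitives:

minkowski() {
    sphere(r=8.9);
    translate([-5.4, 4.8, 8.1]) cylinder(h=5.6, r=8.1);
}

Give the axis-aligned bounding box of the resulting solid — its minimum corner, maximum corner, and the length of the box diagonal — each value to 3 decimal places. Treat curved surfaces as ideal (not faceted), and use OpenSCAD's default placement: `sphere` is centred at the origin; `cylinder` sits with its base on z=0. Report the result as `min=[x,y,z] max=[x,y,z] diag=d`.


A = translate([-5.4, 4.8, 8.1]) cylinder(h=5.6, r=8.1) → bbox [-13.5,-3.3,8.1] .. [2.7,12.9,13.7]
B = sphere(r=8.9) → bbox [-8.9,-8.9,-8.9] .. [8.9,8.9,8.9]
lo = A.lo+B.lo = [-13.5-8.9, -3.3-8.9, 8.1-8.9] = [-22.400,-12.200,-0.800]
hi = A.hi+B.hi = [2.7+8.9, 12.9+8.9, 13.7+8.9] = [11.600,21.800,22.600]
diag = √(34²+34²+23.4²) = √2859.56 = 53.475

min=[-22.400,-12.200,-0.800] max=[11.600,21.800,22.600] diag=53.475


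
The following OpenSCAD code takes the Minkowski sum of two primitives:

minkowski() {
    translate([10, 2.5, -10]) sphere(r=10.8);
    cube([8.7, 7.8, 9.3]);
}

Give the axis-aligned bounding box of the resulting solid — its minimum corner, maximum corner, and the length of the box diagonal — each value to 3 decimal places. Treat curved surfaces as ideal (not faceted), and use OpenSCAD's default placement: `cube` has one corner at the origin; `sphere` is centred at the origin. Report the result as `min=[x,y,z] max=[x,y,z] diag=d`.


min=[-0.800,-8.300,-20.800] max=[29.500,21.100,10.100] diag=52.319

A = translate([10, 2.5, -10]) sphere(r=10.8) → bbox [-0.8,-8.3,-20.8] .. [20.8,13.3,0.8]
B = cube([8.7, 7.8, 9.3]) → bbox [0,0,0] .. [8.7,7.8,9.3]
lo = A.lo+B.lo = [-0.8+0, -8.3+0, -20.8+0] = [-0.800,-8.300,-20.800]
hi = A.hi+B.hi = [20.8+8.7, 13.3+7.8, 0.8+9.3] = [29.500,21.100,10.100]
diag = √(30.3²+29.4²+30.9²) = √2737.26 = 52.319


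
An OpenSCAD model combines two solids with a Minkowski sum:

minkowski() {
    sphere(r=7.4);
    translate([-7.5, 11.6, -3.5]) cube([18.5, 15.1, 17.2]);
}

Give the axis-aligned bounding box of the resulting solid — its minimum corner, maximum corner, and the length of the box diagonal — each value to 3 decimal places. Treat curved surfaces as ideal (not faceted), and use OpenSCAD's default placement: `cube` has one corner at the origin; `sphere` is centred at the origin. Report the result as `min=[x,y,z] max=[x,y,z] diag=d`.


A = translate([-7.5, 11.6, -3.5]) cube([18.5, 15.1, 17.2]) → bbox [-7.5,11.6,-3.5] .. [11,26.7,13.7]
B = sphere(r=7.4) → bbox [-7.4,-7.4,-7.4] .. [7.4,7.4,7.4]
lo = A.lo+B.lo = [-7.5-7.4, 11.6-7.4, -3.5-7.4] = [-14.900,4.200,-10.900]
hi = A.hi+B.hi = [11+7.4, 26.7+7.4, 13.7+7.4] = [18.400,34.100,21.100]
diag = √(33.3²+29.9²+32²) = √3026.9 = 55.017

min=[-14.900,4.200,-10.900] max=[18.400,34.100,21.100] diag=55.017
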